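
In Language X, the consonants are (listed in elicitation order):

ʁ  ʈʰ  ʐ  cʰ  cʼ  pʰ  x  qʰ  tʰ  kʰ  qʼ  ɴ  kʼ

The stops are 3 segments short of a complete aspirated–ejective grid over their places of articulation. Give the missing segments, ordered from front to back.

/pʼ/, /tʼ/, /ʈʼ/

Aspirated: /pʰ/ (bilabial), /tʰ/ (alveolar), /ʈʰ/ (retroflex), /cʰ/ (palatal), /kʰ/ (velar), /qʰ/ (uvular).
Ejective: /cʼ/ (palatal), /kʼ/ (velar), /qʼ/ (uvular).
Gaps, from front to back: bilabial lacks ejective (/pʼ/); alveolar lacks ejective (/tʼ/); retroflex lacks ejective (/ʈʼ/).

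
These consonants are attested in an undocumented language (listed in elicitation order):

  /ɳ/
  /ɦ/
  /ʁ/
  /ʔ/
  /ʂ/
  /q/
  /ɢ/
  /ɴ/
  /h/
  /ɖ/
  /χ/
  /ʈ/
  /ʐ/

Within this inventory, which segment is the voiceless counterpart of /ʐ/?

/ʐ/ is a voiced retroflex fricative.
The voiceless counterpart is a voiceless retroflex fricative — in this inventory, /ʂ/.

/ʂ/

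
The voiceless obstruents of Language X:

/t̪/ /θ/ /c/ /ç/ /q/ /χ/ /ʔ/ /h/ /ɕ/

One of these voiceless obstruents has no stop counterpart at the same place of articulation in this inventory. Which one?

Dental: /t̪/ ~ /θ/
Palatal: /c/ ~ /ç/
Uvular: /q/ ~ /χ/
Glottal: /ʔ/ ~ /h/
Alveolo-palatal: only /ɕ/ (fricative); no stop partner.
So /ɕ/ is the unpaired segment.

/ɕ/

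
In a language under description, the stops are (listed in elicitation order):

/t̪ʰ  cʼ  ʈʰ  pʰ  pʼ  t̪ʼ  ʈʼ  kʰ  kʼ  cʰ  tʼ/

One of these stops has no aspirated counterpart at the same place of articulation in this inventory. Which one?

Bilabial: /pʰ/ ~ /pʼ/
Dental: /t̪ʰ/ ~ /t̪ʼ/
Retroflex: /ʈʰ/ ~ /ʈʼ/
Palatal: /cʰ/ ~ /cʼ/
Velar: /kʰ/ ~ /kʼ/
Alveolar: only /tʼ/ (ejective); no aspirated partner.
So /tʼ/ is the unpaired segment.

/tʼ/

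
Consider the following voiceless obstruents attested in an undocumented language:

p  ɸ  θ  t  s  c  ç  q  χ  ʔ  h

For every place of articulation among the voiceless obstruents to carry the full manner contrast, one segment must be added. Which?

/t̪/

place of articulation  stop      fricative
bilabial          p         ɸ       
dental            —         θ       
alveolar          t         s       
palatal           c         ç       
uvular            q         χ       
glottal           ʔ         h       
The dental row has no stop member, so the gap is the dental stop /t̪/.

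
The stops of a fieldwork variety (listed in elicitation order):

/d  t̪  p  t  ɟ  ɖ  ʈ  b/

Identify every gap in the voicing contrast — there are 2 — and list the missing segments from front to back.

/d̪/, /c/

Voiceless: /p/ (bilabial), /t̪/ (dental), /t/ (alveolar), /ʈ/ (retroflex).
Voiced: /b/ (bilabial), /d/ (alveolar), /ɖ/ (retroflex), /ɟ/ (palatal).
Gaps, from front to back: dental lacks voiced (/d̪/); palatal lacks voiceless (/c/).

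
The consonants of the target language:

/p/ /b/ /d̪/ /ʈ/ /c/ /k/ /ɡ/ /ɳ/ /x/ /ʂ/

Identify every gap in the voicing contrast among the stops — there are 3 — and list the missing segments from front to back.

/t̪/, /ɖ/, /ɟ/

Voiceless: /p/ (bilabial), /ʈ/ (retroflex), /c/ (palatal), /k/ (velar).
Voiced: /b/ (bilabial), /d̪/ (dental), /ɡ/ (velar).
Gaps, from front to back: dental lacks voiceless (/t̪/); retroflex lacks voiced (/ɖ/); palatal lacks voiced (/ɟ/).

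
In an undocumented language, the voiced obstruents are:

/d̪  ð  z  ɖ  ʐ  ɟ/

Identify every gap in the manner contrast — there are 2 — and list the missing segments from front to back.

place of articulation  stop      fricative
dental            d̪        ð       
alveolar          —         z       
retroflex         ɖ         ʐ       
palatal           ɟ         —       
Gaps, from front to back: alveolar lacks stop (/d/); palatal lacks fricative (/ʝ/).

/d/, /ʝ/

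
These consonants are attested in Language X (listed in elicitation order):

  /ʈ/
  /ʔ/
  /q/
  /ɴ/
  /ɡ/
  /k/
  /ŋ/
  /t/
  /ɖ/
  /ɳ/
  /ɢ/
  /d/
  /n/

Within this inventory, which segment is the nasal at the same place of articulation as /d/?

/n/

/d/ is a voiced alveolar stop.
The nasal at the same place is an alveolar nasal — in this inventory, /n/.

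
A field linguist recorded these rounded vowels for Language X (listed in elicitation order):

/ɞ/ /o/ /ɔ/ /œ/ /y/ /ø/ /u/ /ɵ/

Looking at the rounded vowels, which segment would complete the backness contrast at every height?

/ʉ/

Front: /y/ (high), /ø/ (high-mid), /œ/ (low-mid).
Central: /ɵ/ (high-mid), /ɞ/ (low-mid).
Back: /u/ (high), /o/ (high-mid), /ɔ/ (low-mid).
The high row has no central member, so the gap is the high central rounded vowel /ʉ/.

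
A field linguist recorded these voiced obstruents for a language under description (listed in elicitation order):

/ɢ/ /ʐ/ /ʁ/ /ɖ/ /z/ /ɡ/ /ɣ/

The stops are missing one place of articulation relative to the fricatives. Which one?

alveolar

place of articulation  stop      fricative
alveolar          —         z       
retroflex         ɖ         ʐ       
velar             ɡ         ɣ       
uvular            ɢ         ʁ       
Every place of articulation has a stop member except alveolar, where /d/ would be expected.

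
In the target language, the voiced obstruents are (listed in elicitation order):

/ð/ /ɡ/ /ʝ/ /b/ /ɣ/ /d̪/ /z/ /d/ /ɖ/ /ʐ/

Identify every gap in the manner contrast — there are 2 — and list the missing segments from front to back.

/β/, /ɟ/

bilabial: stop /b/, fricative —.
dental: stop /d̪/, fricative /ð/.
alveolar: stop /d/, fricative /z/.
retroflex: stop /ɖ/, fricative /ʐ/.
palatal: stop —, fricative /ʝ/.
velar: stop /ɡ/, fricative /ɣ/.
Gaps, from front to back: bilabial lacks fricative (/β/); palatal lacks stop (/ɟ/).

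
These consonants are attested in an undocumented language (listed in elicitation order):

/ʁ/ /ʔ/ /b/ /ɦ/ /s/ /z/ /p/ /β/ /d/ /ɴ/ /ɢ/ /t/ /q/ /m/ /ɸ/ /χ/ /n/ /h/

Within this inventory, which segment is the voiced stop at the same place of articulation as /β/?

/b/

/β/ is a voiced bilabial fricative.
The voiced stop at the same place is a voiced bilabial stop — in this inventory, /b/.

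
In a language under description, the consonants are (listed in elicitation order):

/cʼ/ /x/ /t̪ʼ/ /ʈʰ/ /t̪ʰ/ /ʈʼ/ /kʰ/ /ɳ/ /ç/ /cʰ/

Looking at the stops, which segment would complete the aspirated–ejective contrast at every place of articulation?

dental: aspirated /t̪ʰ/, ejective /t̪ʼ/.
retroflex: aspirated /ʈʰ/, ejective /ʈʼ/.
palatal: aspirated /cʰ/, ejective /cʼ/.
velar: aspirated /kʰ/, ejective —.
The velar row has no ejective member, so the gap is the ejective velar stop /kʼ/.

/kʼ/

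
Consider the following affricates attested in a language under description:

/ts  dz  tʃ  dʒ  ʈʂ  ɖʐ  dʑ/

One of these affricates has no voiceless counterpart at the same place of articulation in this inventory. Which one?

/dʑ/

Alveolar: /ts/ ~ /dz/
Postalveolar: /tʃ/ ~ /dʒ/
Retroflex: /ʈʂ/ ~ /ɖʐ/
Alveolo-palatal: only /dʑ/ (voiced); no voiceless partner.
So /dʑ/ is the unpaired segment.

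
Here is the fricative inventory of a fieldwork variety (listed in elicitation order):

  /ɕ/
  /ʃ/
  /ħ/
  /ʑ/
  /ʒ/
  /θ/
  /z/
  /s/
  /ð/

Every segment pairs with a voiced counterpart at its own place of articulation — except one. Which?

Dental: /θ/ ~ /ð/
Alveolar: /s/ ~ /z/
Postalveolar: /ʃ/ ~ /ʒ/
Alveolo-palatal: /ɕ/ ~ /ʑ/
Pharyngeal: only /ħ/ (voiceless); no voiced partner.
So /ħ/ is the unpaired segment.

/ħ/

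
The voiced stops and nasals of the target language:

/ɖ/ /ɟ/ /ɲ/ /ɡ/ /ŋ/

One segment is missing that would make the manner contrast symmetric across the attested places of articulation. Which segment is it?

/ɳ/

retroflex: oral stop /ɖ/, nasal —.
palatal: oral stop /ɟ/, nasal /ɲ/.
velar: oral stop /ɡ/, nasal /ŋ/.
The retroflex row has no nasal member, so the gap is the retroflex nasal /ɳ/.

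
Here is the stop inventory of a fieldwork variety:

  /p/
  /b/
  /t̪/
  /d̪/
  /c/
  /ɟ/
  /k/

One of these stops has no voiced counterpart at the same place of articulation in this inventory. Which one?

Bilabial: /p/ ~ /b/
Dental: /t̪/ ~ /d̪/
Palatal: /c/ ~ /ɟ/
Velar: only /k/ (voiceless); no voiced partner.
So /k/ is the unpaired segment.

/k/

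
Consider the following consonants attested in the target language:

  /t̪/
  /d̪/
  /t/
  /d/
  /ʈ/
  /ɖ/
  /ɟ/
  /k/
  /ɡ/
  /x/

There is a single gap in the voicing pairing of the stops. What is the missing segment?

place of articulation  voiceless  voiced  
dental            t̪        d̪      
alveolar          t         d       
retroflex         ʈ         ɖ       
palatal           —         ɟ       
velar             k         ɡ       
The palatal row has no voiceless member, so the gap is the voiceless palatal stop /c/.

/c/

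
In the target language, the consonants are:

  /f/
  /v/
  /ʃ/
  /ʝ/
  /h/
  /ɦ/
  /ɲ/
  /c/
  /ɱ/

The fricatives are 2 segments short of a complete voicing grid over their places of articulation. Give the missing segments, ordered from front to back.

place of articulation  voiceless  voiced  
labiodental       f         v       
postalveolar      ʃ         —       
palatal           —         ʝ       
glottal           h         ɦ       
Gaps, from front to back: postalveolar lacks voiced (/ʒ/); palatal lacks voiceless (/ç/).

/ʒ/, /ç/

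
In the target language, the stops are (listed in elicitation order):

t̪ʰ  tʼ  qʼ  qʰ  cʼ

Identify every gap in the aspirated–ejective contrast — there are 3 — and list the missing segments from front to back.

place of articulation  aspirated  ejective
dental            t̪ʰ       —       
alveolar          —         tʼ      
palatal           —         cʼ      
uvular            qʰ        qʼ      
Gaps, from front to back: dental lacks ejective (/t̪ʼ/); alveolar lacks aspirated (/tʰ/); palatal lacks aspirated (/cʰ/).

/t̪ʼ/, /tʰ/, /cʰ/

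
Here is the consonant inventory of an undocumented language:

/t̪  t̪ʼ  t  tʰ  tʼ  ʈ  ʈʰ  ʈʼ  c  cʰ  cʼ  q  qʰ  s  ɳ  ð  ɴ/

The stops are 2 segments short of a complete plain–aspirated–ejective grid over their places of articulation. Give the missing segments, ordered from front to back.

place of articulation  plain     aspirated  ejective
dental            t̪        —         t̪ʼ     
alveolar          t         tʰ        tʼ      
retroflex         ʈ         ʈʰ        ʈʼ      
palatal           c         cʰ        cʼ      
uvular            q         qʰ        —       
Gaps, from front to back: dental lacks aspirated (/t̪ʰ/); uvular lacks ejective (/qʼ/).

/t̪ʰ/, /qʼ/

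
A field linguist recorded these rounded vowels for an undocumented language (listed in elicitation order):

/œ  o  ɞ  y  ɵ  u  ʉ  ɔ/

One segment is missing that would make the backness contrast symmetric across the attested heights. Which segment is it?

Front: /y/ (high), /œ/ (low-mid).
Central: /ʉ/ (high), /ɵ/ (high-mid), /ɞ/ (low-mid).
Back: /u/ (high), /o/ (high-mid), /ɔ/ (low-mid).
The high-mid row has no front member, so the gap is the high-mid front rounded vowel /ø/.

/ø/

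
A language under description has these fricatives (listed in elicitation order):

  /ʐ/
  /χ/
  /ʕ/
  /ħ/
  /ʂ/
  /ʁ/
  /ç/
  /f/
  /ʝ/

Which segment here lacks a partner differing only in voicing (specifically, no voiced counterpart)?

Retroflex: /ʂ/ ~ /ʐ/
Palatal: /ç/ ~ /ʝ/
Uvular: /χ/ ~ /ʁ/
Pharyngeal: /ħ/ ~ /ʕ/
Labiodental: only /f/ (voiceless); no voiced partner.
So /f/ is the unpaired segment.

/f/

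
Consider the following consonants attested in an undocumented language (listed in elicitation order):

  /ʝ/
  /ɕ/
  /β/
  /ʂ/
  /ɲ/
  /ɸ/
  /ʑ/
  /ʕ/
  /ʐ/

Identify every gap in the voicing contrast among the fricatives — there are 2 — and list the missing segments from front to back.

place of articulation  voiceless  voiced  
bilabial          ɸ         β       
retroflex         ʂ         ʐ       
alveolo-palatal   ɕ         ʑ       
palatal           —         ʝ       
pharyngeal        —         ʕ       
Gaps, from front to back: palatal lacks voiceless (/ç/); pharyngeal lacks voiceless (/ħ/).

/ç/, /ħ/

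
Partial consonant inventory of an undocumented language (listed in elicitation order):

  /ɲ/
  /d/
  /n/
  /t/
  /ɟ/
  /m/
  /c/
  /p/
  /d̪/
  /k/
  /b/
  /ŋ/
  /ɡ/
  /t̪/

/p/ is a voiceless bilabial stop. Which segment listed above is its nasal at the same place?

The nasal at the same place is a bilabial nasal — in this inventory, /m/.

/m/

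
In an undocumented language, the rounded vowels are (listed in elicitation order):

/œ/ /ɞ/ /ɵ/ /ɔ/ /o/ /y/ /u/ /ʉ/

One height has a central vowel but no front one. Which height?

high-mid

Front: /y/ (high), /œ/ (low-mid).
Central: /ʉ/ (high), /ɵ/ (high-mid), /ɞ/ (low-mid).
Back: /u/ (high), /o/ (high-mid), /ɔ/ (low-mid).
Every height has a front member except high-mid, where /ø/ would be expected.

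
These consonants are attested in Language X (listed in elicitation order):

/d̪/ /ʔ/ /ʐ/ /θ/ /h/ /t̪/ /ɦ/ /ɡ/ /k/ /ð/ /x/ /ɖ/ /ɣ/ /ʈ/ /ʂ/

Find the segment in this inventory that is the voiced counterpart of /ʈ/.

/ɖ/

/ʈ/ is a voiceless retroflex stop.
The voiced counterpart is a voiced retroflex stop — in this inventory, /ɖ/.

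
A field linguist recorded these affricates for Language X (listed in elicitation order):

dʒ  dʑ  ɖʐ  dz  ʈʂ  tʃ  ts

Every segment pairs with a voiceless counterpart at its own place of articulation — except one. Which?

/dʑ/

Alveolar: /ts/ ~ /dz/
Postalveolar: /tʃ/ ~ /dʒ/
Retroflex: /ʈʂ/ ~ /ɖʐ/
Alveolo-palatal: only /dʑ/ (voiced); no voiceless partner.
So /dʑ/ is the unpaired segment.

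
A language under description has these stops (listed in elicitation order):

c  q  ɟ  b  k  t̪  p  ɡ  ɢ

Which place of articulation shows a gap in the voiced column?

place of articulation  voiceless  voiced  
bilabial          p         b       
dental            t̪        —       
palatal           c         ɟ       
velar             k         ɡ       
uvular            q         ɢ       
Every place of articulation has a voiced member except dental, where /d̪/ would be expected.

dental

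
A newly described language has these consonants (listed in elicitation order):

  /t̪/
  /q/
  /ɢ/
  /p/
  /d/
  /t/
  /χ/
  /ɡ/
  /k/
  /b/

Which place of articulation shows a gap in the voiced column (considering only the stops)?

dental

Voiceless: /p/ (bilabial), /t̪/ (dental), /t/ (alveolar), /k/ (velar), /q/ (uvular).
Voiced: /b/ (bilabial), /d/ (alveolar), /ɡ/ (velar), /ɢ/ (uvular).
Every place of articulation has a voiced member except dental, where /d̪/ would be expected.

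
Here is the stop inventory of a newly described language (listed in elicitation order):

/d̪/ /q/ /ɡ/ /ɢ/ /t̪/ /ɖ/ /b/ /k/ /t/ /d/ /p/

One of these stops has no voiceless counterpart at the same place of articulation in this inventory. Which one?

Bilabial: /p/ ~ /b/
Dental: /t̪/ ~ /d̪/
Alveolar: /t/ ~ /d/
Velar: /k/ ~ /ɡ/
Uvular: /q/ ~ /ɢ/
Retroflex: only /ɖ/ (voiced); no voiceless partner.
So /ɖ/ is the unpaired segment.

/ɖ/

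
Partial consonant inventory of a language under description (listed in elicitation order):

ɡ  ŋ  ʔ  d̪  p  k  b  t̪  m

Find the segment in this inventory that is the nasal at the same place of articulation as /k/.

/ŋ/

/k/ is a voiceless velar stop.
The nasal at the same place is a velar nasal — in this inventory, /ŋ/.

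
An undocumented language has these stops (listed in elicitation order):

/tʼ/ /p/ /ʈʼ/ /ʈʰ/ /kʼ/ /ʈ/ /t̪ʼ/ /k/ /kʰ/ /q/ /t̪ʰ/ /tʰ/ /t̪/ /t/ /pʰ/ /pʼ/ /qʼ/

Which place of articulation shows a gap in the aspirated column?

uvular

Plain: /p/ (bilabial), /t̪/ (dental), /t/ (alveolar), /ʈ/ (retroflex), /k/ (velar), /q/ (uvular).
Aspirated: /pʰ/ (bilabial), /t̪ʰ/ (dental), /tʰ/ (alveolar), /ʈʰ/ (retroflex), /kʰ/ (velar).
Ejective: /pʼ/ (bilabial), /t̪ʼ/ (dental), /tʼ/ (alveolar), /ʈʼ/ (retroflex), /kʼ/ (velar), /qʼ/ (uvular).
Every place of articulation has an aspirated member except uvular, where /qʰ/ would be expected.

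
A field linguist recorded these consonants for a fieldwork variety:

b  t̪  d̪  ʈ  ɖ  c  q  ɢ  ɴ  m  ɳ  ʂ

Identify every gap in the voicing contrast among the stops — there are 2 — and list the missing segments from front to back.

/p/, /ɟ/

place of articulation  voiceless  voiced  
bilabial          —         b       
dental            t̪        d̪      
retroflex         ʈ         ɖ       
palatal           c         —       
uvular            q         ɢ       
Gaps, from front to back: bilabial lacks voiceless (/p/); palatal lacks voiced (/ɟ/).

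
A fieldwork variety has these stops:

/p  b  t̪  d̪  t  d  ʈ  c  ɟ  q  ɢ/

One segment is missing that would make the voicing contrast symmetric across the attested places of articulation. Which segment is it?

bilabial: voiceless /p/, voiced /b/.
dental: voiceless /t̪/, voiced /d̪/.
alveolar: voiceless /t/, voiced /d/.
retroflex: voiceless /ʈ/, voiced —.
palatal: voiceless /c/, voiced /ɟ/.
uvular: voiceless /q/, voiced /ɢ/.
The retroflex row has no voiced member, so the gap is the voiced retroflex stop /ɖ/.

/ɖ/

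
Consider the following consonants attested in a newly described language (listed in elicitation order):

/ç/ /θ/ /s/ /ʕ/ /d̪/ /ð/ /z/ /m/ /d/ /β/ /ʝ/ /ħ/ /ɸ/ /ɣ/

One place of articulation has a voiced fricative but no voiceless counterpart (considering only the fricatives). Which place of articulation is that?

place of articulation  voiceless  voiced  
bilabial          ɸ         β       
dental            θ         ð       
alveolar          s         z       
palatal           ç         ʝ       
velar             —         ɣ       
pharyngeal        ħ         ʕ       
Every place of articulation has a voiceless member except velar, where /x/ would be expected.

velar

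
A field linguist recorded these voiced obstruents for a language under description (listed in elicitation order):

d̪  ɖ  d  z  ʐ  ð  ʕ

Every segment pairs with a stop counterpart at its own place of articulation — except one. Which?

/ʕ/

Dental: /d̪/ ~ /ð/
Alveolar: /d/ ~ /z/
Retroflex: /ɖ/ ~ /ʐ/
Pharyngeal: only /ʕ/ (fricative); no stop partner.
So /ʕ/ is the unpaired segment.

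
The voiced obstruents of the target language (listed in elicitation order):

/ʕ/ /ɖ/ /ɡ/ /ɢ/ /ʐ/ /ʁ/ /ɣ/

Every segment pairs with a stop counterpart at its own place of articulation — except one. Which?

/ʕ/

Retroflex: /ɖ/ ~ /ʐ/
Velar: /ɡ/ ~ /ɣ/
Uvular: /ɢ/ ~ /ʁ/
Pharyngeal: only /ʕ/ (fricative); no stop partner.
So /ʕ/ is the unpaired segment.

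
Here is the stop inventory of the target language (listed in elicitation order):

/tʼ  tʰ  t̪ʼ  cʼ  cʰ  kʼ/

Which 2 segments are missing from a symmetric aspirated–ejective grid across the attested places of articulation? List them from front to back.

/t̪ʰ/, /kʰ/

place of articulation  aspirated  ejective
dental            —         t̪ʼ     
alveolar          tʰ        tʼ      
palatal           cʰ        cʼ      
velar             —         kʼ      
Gaps, from front to back: dental lacks aspirated (/t̪ʰ/); velar lacks aspirated (/kʰ/).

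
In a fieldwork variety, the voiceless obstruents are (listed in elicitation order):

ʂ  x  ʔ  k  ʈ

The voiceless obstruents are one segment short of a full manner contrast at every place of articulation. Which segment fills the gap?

Stop: /ʈ/ (retroflex), /k/ (velar), /ʔ/ (glottal).
Fricative: /ʂ/ (retroflex), /x/ (velar).
The glottal row has no fricative member, so the gap is the glottal fricative /h/.

/h/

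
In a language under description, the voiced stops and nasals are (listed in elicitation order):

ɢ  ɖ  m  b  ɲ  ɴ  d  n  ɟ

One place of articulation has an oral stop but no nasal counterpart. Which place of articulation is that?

retroflex

Oral stop: /b/ (bilabial), /d/ (alveolar), /ɖ/ (retroflex), /ɟ/ (palatal), /ɢ/ (uvular).
Nasal: /m/ (bilabial), /n/ (alveolar), /ɲ/ (palatal), /ɴ/ (uvular).
Every place of articulation has a nasal member except retroflex, where /ɳ/ would be expected.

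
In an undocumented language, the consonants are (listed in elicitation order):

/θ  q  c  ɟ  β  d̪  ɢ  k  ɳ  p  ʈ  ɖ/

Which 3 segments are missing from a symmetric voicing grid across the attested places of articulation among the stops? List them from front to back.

Voiceless: /p/ (bilabial), /ʈ/ (retroflex), /c/ (palatal), /k/ (velar), /q/ (uvular).
Voiced: /d̪/ (dental), /ɖ/ (retroflex), /ɟ/ (palatal), /ɢ/ (uvular).
Gaps, from front to back: bilabial lacks voiced (/b/); dental lacks voiceless (/t̪/); velar lacks voiced (/ɡ/).

/b/, /t̪/, /ɡ/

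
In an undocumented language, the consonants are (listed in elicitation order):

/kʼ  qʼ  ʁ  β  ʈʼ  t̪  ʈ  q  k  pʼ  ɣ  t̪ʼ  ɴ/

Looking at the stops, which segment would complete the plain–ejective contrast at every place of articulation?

/p/

Plain: /t̪/ (dental), /ʈ/ (retroflex), /k/ (velar), /q/ (uvular).
Ejective: /pʼ/ (bilabial), /t̪ʼ/ (dental), /ʈʼ/ (retroflex), /kʼ/ (velar), /qʼ/ (uvular).
The bilabial row has no plain member, so the gap is the plain bilabial stop /p/.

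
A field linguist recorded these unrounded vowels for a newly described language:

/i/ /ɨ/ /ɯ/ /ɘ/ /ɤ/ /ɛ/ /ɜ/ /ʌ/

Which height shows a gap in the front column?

high: front /i/, central /ɨ/, back /ɯ/.
high-mid: front —, central /ɘ/, back /ɤ/.
low-mid: front /ɛ/, central /ɜ/, back /ʌ/.
Every height has a front member except high-mid, where /e/ would be expected.

high-mid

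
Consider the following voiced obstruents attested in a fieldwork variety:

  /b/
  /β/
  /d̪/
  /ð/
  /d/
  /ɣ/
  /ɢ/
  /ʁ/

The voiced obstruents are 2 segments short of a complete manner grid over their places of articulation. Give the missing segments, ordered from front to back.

bilabial: stop /b/, fricative /β/.
dental: stop /d̪/, fricative /ð/.
alveolar: stop /d/, fricative —.
velar: stop —, fricative /ɣ/.
uvular: stop /ɢ/, fricative /ʁ/.
Gaps, from front to back: alveolar lacks fricative (/z/); velar lacks stop (/ɡ/).

/z/, /ɡ/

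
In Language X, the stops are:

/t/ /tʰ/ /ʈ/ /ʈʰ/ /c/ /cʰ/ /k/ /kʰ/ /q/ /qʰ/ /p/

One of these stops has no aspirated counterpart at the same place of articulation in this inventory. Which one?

/p/

Alveolar: /t/ ~ /tʰ/
Retroflex: /ʈ/ ~ /ʈʰ/
Palatal: /c/ ~ /cʰ/
Velar: /k/ ~ /kʰ/
Uvular: /q/ ~ /qʰ/
Bilabial: only /p/ (plain); no aspirated partner.
So /p/ is the unpaired segment.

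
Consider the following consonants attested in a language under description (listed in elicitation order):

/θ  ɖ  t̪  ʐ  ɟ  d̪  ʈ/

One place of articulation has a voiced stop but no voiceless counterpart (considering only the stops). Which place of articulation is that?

Voiceless: /t̪/ (dental), /ʈ/ (retroflex).
Voiced: /d̪/ (dental), /ɖ/ (retroflex), /ɟ/ (palatal).
Every place of articulation has a voiceless member except palatal, where /c/ would be expected.

palatal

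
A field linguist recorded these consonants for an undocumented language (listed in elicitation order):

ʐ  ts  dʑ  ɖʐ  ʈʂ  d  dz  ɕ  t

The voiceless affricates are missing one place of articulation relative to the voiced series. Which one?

alveolar: voiceless /ts/, voiced /dz/.
retroflex: voiceless /ʈʂ/, voiced /ɖʐ/.
alveolo-palatal: voiceless —, voiced /dʑ/.
Every place of articulation has a voiceless member except alveolo-palatal, where /tɕ/ would be expected.

alveolo-palatal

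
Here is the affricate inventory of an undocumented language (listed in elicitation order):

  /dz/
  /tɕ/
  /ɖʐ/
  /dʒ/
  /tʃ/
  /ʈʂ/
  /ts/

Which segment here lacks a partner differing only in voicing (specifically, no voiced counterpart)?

Alveolar: /ts/ ~ /dz/
Postalveolar: /tʃ/ ~ /dʒ/
Retroflex: /ʈʂ/ ~ /ɖʐ/
Alveolo-palatal: only /tɕ/ (voiceless); no voiced partner.
So /tɕ/ is the unpaired segment.

/tɕ/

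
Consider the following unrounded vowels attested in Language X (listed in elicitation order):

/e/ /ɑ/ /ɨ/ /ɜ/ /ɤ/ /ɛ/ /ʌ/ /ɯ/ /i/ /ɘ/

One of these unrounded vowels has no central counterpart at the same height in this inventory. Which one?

High: /i/ ~ /ɨ/ ~ /ɯ/
High-mid: /e/ ~ /ɘ/ ~ /ɤ/
Low-mid: /ɛ/ ~ /ɜ/ ~ /ʌ/
Low: only /ɑ/ (back); no central partner.
So /ɑ/ is the unpaired segment.

/ɑ/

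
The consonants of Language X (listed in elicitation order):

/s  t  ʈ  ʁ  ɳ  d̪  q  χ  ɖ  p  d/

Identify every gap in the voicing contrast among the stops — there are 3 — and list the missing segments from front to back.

/b/, /t̪/, /ɢ/

place of articulation  voiceless  voiced  
bilabial          p         —       
dental            —         d̪      
alveolar          t         d       
retroflex         ʈ         ɖ       
uvular            q         —       
Gaps, from front to back: bilabial lacks voiced (/b/); dental lacks voiceless (/t̪/); uvular lacks voiced (/ɢ/).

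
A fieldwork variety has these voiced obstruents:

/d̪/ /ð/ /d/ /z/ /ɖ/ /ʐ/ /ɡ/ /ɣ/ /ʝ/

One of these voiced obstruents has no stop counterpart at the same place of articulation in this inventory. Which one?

/ʝ/

Dental: /d̪/ ~ /ð/
Alveolar: /d/ ~ /z/
Retroflex: /ɖ/ ~ /ʐ/
Velar: /ɡ/ ~ /ɣ/
Palatal: only /ʝ/ (fricative); no stop partner.
So /ʝ/ is the unpaired segment.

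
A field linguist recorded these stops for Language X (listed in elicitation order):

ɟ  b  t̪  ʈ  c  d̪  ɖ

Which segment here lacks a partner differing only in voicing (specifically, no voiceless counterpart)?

/b/

Dental: /t̪/ ~ /d̪/
Retroflex: /ʈ/ ~ /ɖ/
Palatal: /c/ ~ /ɟ/
Bilabial: only /b/ (voiced); no voiceless partner.
So /b/ is the unpaired segment.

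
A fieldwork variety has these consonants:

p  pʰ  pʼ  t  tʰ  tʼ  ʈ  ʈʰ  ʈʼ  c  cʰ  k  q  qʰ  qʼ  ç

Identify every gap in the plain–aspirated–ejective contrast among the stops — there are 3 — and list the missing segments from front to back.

Plain: /p/ (bilabial), /t/ (alveolar), /ʈ/ (retroflex), /c/ (palatal), /k/ (velar), /q/ (uvular).
Aspirated: /pʰ/ (bilabial), /tʰ/ (alveolar), /ʈʰ/ (retroflex), /cʰ/ (palatal), /qʰ/ (uvular).
Ejective: /pʼ/ (bilabial), /tʼ/ (alveolar), /ʈʼ/ (retroflex), /qʼ/ (uvular).
Gaps, from front to back: palatal lacks ejective (/cʼ/); velar lacks aspirated (/kʰ/); velar lacks ejective (/kʼ/).

/cʼ/, /kʰ/, /kʼ/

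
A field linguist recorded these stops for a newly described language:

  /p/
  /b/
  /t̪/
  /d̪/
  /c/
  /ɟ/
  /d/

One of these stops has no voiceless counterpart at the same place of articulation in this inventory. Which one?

Bilabial: /p/ ~ /b/
Dental: /t̪/ ~ /d̪/
Palatal: /c/ ~ /ɟ/
Alveolar: only /d/ (voiced); no voiceless partner.
So /d/ is the unpaired segment.

/d/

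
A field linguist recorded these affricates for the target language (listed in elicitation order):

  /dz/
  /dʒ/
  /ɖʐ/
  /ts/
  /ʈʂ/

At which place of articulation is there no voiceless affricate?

place of articulation  voiceless  voiced  
alveolar          ts        dz      
postalveolar      —         dʒ      
retroflex         ʈʂ        ɖʐ      
Every place of articulation has a voiceless member except postalveolar, where /tʃ/ would be expected.

postalveolar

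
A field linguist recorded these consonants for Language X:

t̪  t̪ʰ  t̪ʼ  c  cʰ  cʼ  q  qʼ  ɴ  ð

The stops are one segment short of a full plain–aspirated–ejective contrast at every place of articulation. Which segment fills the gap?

/qʰ/

dental: plain /t̪/, aspirated /t̪ʰ/, ejective /t̪ʼ/.
palatal: plain /c/, aspirated /cʰ/, ejective /cʼ/.
uvular: plain /q/, aspirated —, ejective /qʼ/.
The uvular row has no aspirated member, so the gap is the aspirated uvular stop /qʰ/.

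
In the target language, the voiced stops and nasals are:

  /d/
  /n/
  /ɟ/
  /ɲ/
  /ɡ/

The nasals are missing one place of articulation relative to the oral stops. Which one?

velar

Oral stop: /d/ (alveolar), /ɟ/ (palatal), /ɡ/ (velar).
Nasal: /n/ (alveolar), /ɲ/ (palatal).
Every place of articulation has a nasal member except velar, where /ŋ/ would be expected.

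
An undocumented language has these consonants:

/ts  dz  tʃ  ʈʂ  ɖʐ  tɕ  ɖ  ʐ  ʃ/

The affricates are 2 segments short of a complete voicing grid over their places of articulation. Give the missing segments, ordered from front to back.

/dʒ/, /dʑ/

Voiceless: /ts/ (alveolar), /tʃ/ (postalveolar), /ʈʂ/ (retroflex), /tɕ/ (alveolo-palatal).
Voiced: /dz/ (alveolar), /ɖʐ/ (retroflex).
Gaps, from front to back: postalveolar lacks voiced (/dʒ/); alveolo-palatal lacks voiced (/dʑ/).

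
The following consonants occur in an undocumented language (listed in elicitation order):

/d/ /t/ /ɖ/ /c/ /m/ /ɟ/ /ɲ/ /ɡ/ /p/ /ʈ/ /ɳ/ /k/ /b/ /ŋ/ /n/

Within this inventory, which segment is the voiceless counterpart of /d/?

/t/

/d/ is a voiced alveolar stop.
The voiceless counterpart is a voiceless alveolar stop — in this inventory, /t/.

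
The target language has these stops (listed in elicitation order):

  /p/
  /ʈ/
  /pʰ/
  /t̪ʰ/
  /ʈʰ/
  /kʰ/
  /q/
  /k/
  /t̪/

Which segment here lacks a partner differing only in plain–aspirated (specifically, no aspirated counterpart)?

/q/

Bilabial: /p/ ~ /pʰ/
Dental: /t̪/ ~ /t̪ʰ/
Retroflex: /ʈ/ ~ /ʈʰ/
Velar: /k/ ~ /kʰ/
Uvular: only /q/ (plain); no aspirated partner.
So /q/ is the unpaired segment.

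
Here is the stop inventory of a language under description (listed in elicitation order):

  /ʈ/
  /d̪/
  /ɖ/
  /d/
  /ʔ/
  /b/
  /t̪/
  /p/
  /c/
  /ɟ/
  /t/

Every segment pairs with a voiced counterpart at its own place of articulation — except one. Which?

Bilabial: /p/ ~ /b/
Dental: /t̪/ ~ /d̪/
Alveolar: /t/ ~ /d/
Retroflex: /ʈ/ ~ /ɖ/
Palatal: /c/ ~ /ɟ/
Glottal: only /ʔ/ (voiceless); no voiced partner.
So /ʔ/ is the unpaired segment.

/ʔ/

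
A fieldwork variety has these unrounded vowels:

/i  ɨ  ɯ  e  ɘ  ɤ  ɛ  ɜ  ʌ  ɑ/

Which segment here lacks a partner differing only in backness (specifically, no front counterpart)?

/ɑ/

High: /i/ ~ /ɨ/ ~ /ɯ/
High-mid: /e/ ~ /ɘ/ ~ /ɤ/
Low-mid: /ɛ/ ~ /ɜ/ ~ /ʌ/
Low: only /ɑ/ (back); no front partner.
So /ɑ/ is the unpaired segment.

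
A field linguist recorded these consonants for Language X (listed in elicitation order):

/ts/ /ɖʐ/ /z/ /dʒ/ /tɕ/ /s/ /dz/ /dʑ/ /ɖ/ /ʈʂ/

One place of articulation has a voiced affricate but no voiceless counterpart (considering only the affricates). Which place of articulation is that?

postalveolar

alveolar: voiceless /ts/, voiced /dz/.
postalveolar: voiceless —, voiced /dʒ/.
retroflex: voiceless /ʈʂ/, voiced /ɖʐ/.
alveolo-palatal: voiceless /tɕ/, voiced /dʑ/.
Every place of articulation has a voiceless member except postalveolar, where /tʃ/ would be expected.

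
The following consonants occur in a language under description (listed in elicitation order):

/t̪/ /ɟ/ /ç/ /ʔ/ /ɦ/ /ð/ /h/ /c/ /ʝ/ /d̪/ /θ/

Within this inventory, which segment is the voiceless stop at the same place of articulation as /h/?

/ʔ/

/h/ is a voiceless glottal fricative.
The voiceless stop at the same place is a voiceless glottal stop — in this inventory, /ʔ/.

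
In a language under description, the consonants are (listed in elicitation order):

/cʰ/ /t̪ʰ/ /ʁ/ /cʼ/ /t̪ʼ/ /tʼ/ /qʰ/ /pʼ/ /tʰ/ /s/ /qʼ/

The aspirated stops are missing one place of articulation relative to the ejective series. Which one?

bilabial: aspirated —, ejective /pʼ/.
dental: aspirated /t̪ʰ/, ejective /t̪ʼ/.
alveolar: aspirated /tʰ/, ejective /tʼ/.
palatal: aspirated /cʰ/, ejective /cʼ/.
uvular: aspirated /qʰ/, ejective /qʼ/.
Every place of articulation has an aspirated member except bilabial, where /pʰ/ would be expected.

bilabial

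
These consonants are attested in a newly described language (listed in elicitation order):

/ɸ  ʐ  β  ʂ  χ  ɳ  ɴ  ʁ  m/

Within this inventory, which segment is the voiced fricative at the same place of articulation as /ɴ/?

/ʁ/

/ɴ/ is an uvular nasal.
The voiced fricative at the same place is a voiced uvular fricative — in this inventory, /ʁ/.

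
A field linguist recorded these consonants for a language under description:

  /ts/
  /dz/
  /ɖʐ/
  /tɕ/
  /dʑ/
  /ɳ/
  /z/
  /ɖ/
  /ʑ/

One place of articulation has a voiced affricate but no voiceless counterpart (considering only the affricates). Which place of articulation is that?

retroflex

place of articulation  voiceless  voiced  
alveolar          ts        dz      
retroflex         —         ɖʐ      
alveolo-palatal   tɕ        dʑ      
Every place of articulation has a voiceless member except retroflex, where /ʈʂ/ would be expected.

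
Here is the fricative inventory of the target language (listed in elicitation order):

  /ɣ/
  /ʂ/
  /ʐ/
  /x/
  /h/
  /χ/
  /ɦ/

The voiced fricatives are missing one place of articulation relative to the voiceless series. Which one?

Voiceless: /ʂ/ (retroflex), /x/ (velar), /χ/ (uvular), /h/ (glottal).
Voiced: /ʐ/ (retroflex), /ɣ/ (velar), /ɦ/ (glottal).
Every place of articulation has a voiced member except uvular, where /ʁ/ would be expected.

uvular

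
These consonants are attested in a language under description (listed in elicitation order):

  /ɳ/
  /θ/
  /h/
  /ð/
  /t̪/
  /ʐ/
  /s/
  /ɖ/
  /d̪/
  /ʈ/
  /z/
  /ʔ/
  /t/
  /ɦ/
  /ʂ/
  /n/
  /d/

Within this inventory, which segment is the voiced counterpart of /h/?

/h/ is a voiceless glottal fricative.
The voiced counterpart is a voiced glottal fricative — in this inventory, /ɦ/.

/ɦ/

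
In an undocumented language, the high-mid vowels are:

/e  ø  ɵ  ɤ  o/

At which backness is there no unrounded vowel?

backness          unrounded  rounded 
front             e         ø       
central           —         ɵ       
back              ɤ         o       
Every backness has an unrounded member except central, where /ɘ/ would be expected.

central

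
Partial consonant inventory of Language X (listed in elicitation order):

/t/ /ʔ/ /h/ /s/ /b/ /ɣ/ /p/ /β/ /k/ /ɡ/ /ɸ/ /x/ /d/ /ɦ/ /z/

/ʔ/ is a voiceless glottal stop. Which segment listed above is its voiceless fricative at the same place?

/h/

The voiceless fricative at the same place is a voiceless glottal fricative — in this inventory, /h/.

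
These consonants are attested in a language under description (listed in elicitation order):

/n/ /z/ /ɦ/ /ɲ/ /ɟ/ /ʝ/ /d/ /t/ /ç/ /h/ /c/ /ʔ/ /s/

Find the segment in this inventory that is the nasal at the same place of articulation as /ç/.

/ɲ/

/ç/ is a voiceless palatal fricative.
The nasal at the same place is a palatal nasal — in this inventory, /ɲ/.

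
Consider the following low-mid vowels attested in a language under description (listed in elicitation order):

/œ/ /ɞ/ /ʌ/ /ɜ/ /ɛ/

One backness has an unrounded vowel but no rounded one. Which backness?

back

Unrounded: /ɛ/ (front), /ɜ/ (central), /ʌ/ (back).
Rounded: /œ/ (front), /ɞ/ (central).
Every backness has a rounded member except back, where /ɔ/ would be expected.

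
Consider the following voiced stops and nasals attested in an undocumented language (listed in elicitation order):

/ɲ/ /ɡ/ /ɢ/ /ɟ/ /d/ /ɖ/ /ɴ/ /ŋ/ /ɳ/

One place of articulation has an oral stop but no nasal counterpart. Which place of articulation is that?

alveolar

alveolar: oral stop /d/, nasal —.
retroflex: oral stop /ɖ/, nasal /ɳ/.
palatal: oral stop /ɟ/, nasal /ɲ/.
velar: oral stop /ɡ/, nasal /ŋ/.
uvular: oral stop /ɢ/, nasal /ɴ/.
Every place of articulation has a nasal member except alveolar, where /n/ would be expected.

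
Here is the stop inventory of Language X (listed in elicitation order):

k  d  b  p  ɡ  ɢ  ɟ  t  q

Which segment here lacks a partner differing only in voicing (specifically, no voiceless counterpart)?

/ɟ/

Bilabial: /p/ ~ /b/
Alveolar: /t/ ~ /d/
Velar: /k/ ~ /ɡ/
Uvular: /q/ ~ /ɢ/
Palatal: only /ɟ/ (voiced); no voiceless partner.
So /ɟ/ is the unpaired segment.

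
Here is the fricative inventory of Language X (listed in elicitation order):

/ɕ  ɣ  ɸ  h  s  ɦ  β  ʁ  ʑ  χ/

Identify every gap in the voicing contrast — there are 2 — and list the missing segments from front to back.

/z/, /x/

place of articulation  voiceless  voiced  
bilabial          ɸ         β       
alveolar          s         —       
alveolo-palatal   ɕ         ʑ       
velar             —         ɣ       
uvular            χ         ʁ       
glottal           h         ɦ       
Gaps, from front to back: alveolar lacks voiced (/z/); velar lacks voiceless (/x/).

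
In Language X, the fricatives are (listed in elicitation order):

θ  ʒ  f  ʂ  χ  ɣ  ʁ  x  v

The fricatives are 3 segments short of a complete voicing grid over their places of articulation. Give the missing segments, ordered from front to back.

place of articulation  voiceless  voiced  
labiodental       f         v       
dental            θ         —       
postalveolar      —         ʒ       
retroflex         ʂ         —       
velar             x         ɣ       
uvular            χ         ʁ       
Gaps, from front to back: dental lacks voiced (/ð/); postalveolar lacks voiceless (/ʃ/); retroflex lacks voiced (/ʐ/).

/ð/, /ʃ/, /ʐ/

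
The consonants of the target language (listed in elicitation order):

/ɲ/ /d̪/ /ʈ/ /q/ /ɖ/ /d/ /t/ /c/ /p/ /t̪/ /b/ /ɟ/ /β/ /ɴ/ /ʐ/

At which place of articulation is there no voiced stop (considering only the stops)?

uvular

bilabial: voiceless /p/, voiced /b/.
dental: voiceless /t̪/, voiced /d̪/.
alveolar: voiceless /t/, voiced /d/.
retroflex: voiceless /ʈ/, voiced /ɖ/.
palatal: voiceless /c/, voiced /ɟ/.
uvular: voiceless /q/, voiced —.
Every place of articulation has a voiced member except uvular, where /ɢ/ would be expected.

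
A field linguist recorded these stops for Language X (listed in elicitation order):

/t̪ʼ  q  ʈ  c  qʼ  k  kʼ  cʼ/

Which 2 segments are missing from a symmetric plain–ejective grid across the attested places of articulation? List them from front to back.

Plain: /ʈ/ (retroflex), /c/ (palatal), /k/ (velar), /q/ (uvular).
Ejective: /t̪ʼ/ (dental), /cʼ/ (palatal), /kʼ/ (velar), /qʼ/ (uvular).
Gaps, from front to back: dental lacks plain (/t̪/); retroflex lacks ejective (/ʈʼ/).

/t̪/, /ʈʼ/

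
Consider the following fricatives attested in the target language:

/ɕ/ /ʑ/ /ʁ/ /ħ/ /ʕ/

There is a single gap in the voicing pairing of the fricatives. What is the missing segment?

place of articulation  voiceless  voiced  
alveolo-palatal   ɕ         ʑ       
uvular            —         ʁ       
pharyngeal        ħ         ʕ       
The uvular row has no voiceless member, so the gap is the voiceless uvular fricative /χ/.

/χ/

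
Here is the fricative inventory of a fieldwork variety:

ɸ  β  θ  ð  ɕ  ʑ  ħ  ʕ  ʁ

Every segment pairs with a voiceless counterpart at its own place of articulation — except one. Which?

/ʁ/

Bilabial: /ɸ/ ~ /β/
Dental: /θ/ ~ /ð/
Alveolo-palatal: /ɕ/ ~ /ʑ/
Pharyngeal: /ħ/ ~ /ʕ/
Uvular: only /ʁ/ (voiced); no voiceless partner.
So /ʁ/ is the unpaired segment.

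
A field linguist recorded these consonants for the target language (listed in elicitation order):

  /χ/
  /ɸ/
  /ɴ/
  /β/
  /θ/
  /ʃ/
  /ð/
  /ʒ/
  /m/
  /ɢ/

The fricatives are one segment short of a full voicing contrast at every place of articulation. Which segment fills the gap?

bilabial: voiceless /ɸ/, voiced /β/.
dental: voiceless /θ/, voiced /ð/.
postalveolar: voiceless /ʃ/, voiced /ʒ/.
uvular: voiceless /χ/, voiced —.
The uvular row has no voiced member, so the gap is the voiced uvular fricative /ʁ/.

/ʁ/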